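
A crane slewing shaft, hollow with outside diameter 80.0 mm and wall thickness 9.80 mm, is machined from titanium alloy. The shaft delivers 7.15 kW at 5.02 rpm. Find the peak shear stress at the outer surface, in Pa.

2.00e8 Pa

ω = 2π·5.02/60 = 0.5257 rad/s, so T = P/ω = 7.15×10³ / 0.5257 = 13600 N·m.
J = π(d_o⁴ − d_i⁴)/32 = π(0.0800⁴ − 0.0604⁴)/32 = 2.715×10^-6 m⁴.
τ_max = T·r/J = 13600 × 0.0400 / 2.715×10^-6 = 2.004×10^8 Pa.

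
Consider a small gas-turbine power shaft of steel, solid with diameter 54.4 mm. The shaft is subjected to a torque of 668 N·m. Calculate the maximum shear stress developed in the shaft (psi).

3070 psi

J = πd⁴/32 = π(0.0544)⁴/32 = 8.598×10^-7 m⁴.
τ_max = T·r/J = 668.0 × 0.0272 / 8.598×10^-7 = 2.113×10^7 Pa.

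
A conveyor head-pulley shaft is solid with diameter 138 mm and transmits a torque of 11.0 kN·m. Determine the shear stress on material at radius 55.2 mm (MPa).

J = πd⁴/32 = π(0.138)⁴/32 = 3.561×10^-5 m⁴.
Shear stress varies linearly with radius: τ = T·r/J = 11000 × 0.0552 / 3.561×10^-5 = 1.705×10^7 Pa.

17.1 MPa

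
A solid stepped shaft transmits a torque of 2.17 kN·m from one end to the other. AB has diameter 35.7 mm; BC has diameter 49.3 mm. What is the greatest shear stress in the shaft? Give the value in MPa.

243 MPa

Under the same torque, τ_max = 16T/(πd³) is largest where d is smallest — segment AB (d = 35.7 mm).
τ_max = 16·2170/(π·(0.0357)³) = 2.429×10^8 Pa.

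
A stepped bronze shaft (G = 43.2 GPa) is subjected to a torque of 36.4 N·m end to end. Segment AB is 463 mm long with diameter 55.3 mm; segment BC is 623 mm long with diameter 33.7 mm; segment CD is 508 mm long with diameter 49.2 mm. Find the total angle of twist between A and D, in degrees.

J_AB = π(0.0553)⁴/32 = 9.18×10^-7 m⁴; J_BC = π(0.0337)⁴/32 = 1.27×10^-7 m⁴; J_CD = π(0.0492)⁴/32 = 5.75×10^-7 m⁴.
θ = (T/G)·Σ L_i/J_i = (36.40/43.2×10⁹)·(0.463/9.18×10^-7 + 0.623/1.27×10^-7 + 0.508/5.75×10^-7) = 5.315×10^-3 rad.

0.305°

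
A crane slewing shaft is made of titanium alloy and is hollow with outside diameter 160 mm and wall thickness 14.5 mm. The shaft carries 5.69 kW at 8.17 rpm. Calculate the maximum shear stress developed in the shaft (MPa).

15.0 MPa

ω = 2π·8.17/60 = 0.8556 rad/s, so T = P/ω = 5.69×10³ / 0.8556 = 6651 N·m.
J = π(d_o⁴ − d_i⁴)/32 = π(0.160⁴ − 0.131⁴)/32 = 3.543×10^-5 m⁴.
τ_max = T·r/J = 6651 × 0.0800 / 3.543×10^-5 = 1.502×10^7 Pa.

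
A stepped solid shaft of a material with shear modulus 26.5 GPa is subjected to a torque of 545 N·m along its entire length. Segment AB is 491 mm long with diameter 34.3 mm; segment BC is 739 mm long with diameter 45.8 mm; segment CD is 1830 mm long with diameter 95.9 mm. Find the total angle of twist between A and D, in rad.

J_AB = π(0.0343)⁴/32 = 1.36×10^-7 m⁴; J_BC = π(0.0458)⁴/32 = 4.32×10^-7 m⁴; J_CD = π(0.0959)⁴/32 = 8.30×10^-6 m⁴.
θ = (T/G)·Σ L_i/J_i = (545.0/26.5×10⁹)·(0.491/1.36×10^-7 + 0.739/4.32×10^-7 + 1.83/8.30×10^-6) = 0.1140 rad.

0.114 rad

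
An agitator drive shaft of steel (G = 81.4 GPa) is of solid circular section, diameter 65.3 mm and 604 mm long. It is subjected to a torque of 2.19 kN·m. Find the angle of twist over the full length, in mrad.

J = πd⁴/32 = π(0.0653)⁴/32 = 1.785×10^-6 m⁴.
θ = T·L/(G·J) = 2190 × 0.604 / (81.4×10⁹ × 1.785×10^-6) = 9.103×10^-3 rad.

9.10 mrad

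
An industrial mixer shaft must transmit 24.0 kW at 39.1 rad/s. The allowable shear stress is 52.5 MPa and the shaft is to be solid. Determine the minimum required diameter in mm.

ω = 39.1 rad/s, so T = P/ω = 24.0×10³ / 39.10 = 613.8 N·m.
For a solid shaft τ_max = 16T/(πd³), so d = (16T/(π τ_allow))^(1/3) = (16·613.8/(π·5.25×10^7))^(1/3) = 0.03905 m.

39.0 mm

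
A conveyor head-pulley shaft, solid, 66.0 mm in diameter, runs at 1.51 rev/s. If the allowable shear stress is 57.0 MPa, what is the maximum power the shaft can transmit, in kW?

30.5 kW

J = πd⁴/32 = π(0.0660)⁴/32 = 1.863×10^-6 m⁴.
T_max = τ_allow·J/r = 5.70×10^7 × 1.863×10^-6 / 0.0330 = 3218 N·m.
ω = 2π·1.51 = 9.488 rad/s, so P_max = T_max·ω = 3.053×10^4 W.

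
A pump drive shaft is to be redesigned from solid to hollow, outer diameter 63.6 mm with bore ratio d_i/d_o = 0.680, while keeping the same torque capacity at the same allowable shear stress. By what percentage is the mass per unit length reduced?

36.9 %

Equal τ_max and T ⇒ the solid shaft needs d_s³ = d_o³(1−k⁴), so d_s = 63.6·(1−0.680⁴)^(1/3) = 58.70 mm.
Area ratio A_h/A_s = d_o²(1−k²)/d_s² = (1−k²)/(1−k⁴)^(2/3) = 0.6311.
Mass saving = 1 − 0.6311 = 36.9 %.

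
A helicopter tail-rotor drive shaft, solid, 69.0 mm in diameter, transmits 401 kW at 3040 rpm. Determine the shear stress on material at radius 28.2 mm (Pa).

ω = 2π·3040/60 = 318.3 rad/s, so T = P/ω = 401×10³ / 318.3 = 1260 N·m.
J = πd⁴/32 = π(0.0690)⁴/32 = 2.225×10^-6 m⁴.
Shear stress varies linearly with radius: τ = T·r/J = 1260 × 0.0282 / 2.225×10^-6 = 1.596×10^7 Pa.

1.60e7 Pa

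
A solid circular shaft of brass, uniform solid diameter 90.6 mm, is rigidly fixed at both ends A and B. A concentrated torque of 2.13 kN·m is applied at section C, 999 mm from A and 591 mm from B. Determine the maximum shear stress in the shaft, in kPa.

With uniform GJ and both ends fixed, compatibility θ_AC = θ_CB gives T_A·a = T_B·b, together with T_A + T_B = T₀.
T_A = T₀·b/(a+b) = 2130·591/1590 = 791.7 N·m; T_B = 1338 N·m.
τ in each portion: τ_AC = 5.42×10^6 Pa, τ_CB = 9.17×10^6 Pa; maximum is in CB.
τ_max = T_CB·r/J = 1338·0.0453/6.61×10^-6 = 9.165×10^6 Pa.

9170 kPa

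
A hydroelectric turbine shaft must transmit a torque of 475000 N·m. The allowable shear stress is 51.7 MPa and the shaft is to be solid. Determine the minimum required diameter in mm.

For a solid shaft τ_max = 16T/(πd³), so d = (16T/(π τ_allow))^(1/3) = (16·475000/(π·5.17×10^7))^(1/3) = 0.3603 m.

360 mm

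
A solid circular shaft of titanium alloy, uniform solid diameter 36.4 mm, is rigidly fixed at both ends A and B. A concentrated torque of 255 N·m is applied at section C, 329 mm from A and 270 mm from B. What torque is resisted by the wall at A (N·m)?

115 N·m

With uniform GJ and both ends fixed, compatibility θ_AC = θ_CB gives T_A·a = T_B·b, together with T_A + T_B = T₀.
T_A = T₀·b/(a+b) = 255.0·270/599.0 = 114.9 N·m; T_B = 140.1 N·m.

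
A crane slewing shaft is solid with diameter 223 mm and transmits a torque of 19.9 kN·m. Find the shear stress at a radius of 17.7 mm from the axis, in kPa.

J = πd⁴/32 = π(0.223)⁴/32 = 2.428×10^-4 m⁴.
Shear stress varies linearly with radius: τ = T·r/J = 19900 × 0.0177 / 2.428×10^-4 = 1.451×10^6 Pa.

1450 kPa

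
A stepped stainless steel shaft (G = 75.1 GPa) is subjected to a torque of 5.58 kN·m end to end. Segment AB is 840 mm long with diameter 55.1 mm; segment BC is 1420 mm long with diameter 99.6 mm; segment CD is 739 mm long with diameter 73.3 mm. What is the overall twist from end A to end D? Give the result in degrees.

5.69°

J_AB = π(0.0551)⁴/32 = 9.05×10^-7 m⁴; J_BC = π(0.0996)⁴/32 = 9.66×10^-6 m⁴; J_CD = π(0.0733)⁴/32 = 2.83×10^-6 m⁴.
θ = (T/G)·Σ L_i/J_i = (5580/75.1×10⁹)·(0.840/9.05×10^-7 + 1.42/9.66×10^-6 + 0.739/2.83×10^-6) = 0.09927 rad.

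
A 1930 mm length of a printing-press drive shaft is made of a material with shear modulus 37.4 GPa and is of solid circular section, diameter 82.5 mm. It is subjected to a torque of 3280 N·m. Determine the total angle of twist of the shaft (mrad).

J = πd⁴/32 = π(0.0825)⁴/32 = 4.548×10^-6 m⁴.
θ = T·L/(G·J) = 3280 × 1.93 / (37.4×10⁹ × 4.548×10^-6) = 0.03722 rad.

37.2 mrad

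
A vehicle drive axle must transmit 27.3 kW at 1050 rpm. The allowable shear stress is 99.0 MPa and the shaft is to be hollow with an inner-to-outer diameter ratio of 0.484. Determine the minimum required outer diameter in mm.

23.8 mm

ω = 2π·1050/60 = 110.0 rad/s, so T = P/ω = 27.3×10³ / 110.0 = 248.3 N·m.
For a hollow shaft with d_i/d_o = 0.484: τ_max = 16T/(π d_o³ (1−k⁴)), so d_o = [16T/(π τ_allow (1−k⁴))]^(1/3) = [16·248.3/(π·9.90×10^7·0.9451)]^(1/3) = 0.02382 m.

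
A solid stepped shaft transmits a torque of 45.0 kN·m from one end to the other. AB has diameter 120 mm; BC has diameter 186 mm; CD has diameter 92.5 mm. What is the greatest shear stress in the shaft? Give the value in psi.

42000 psi

Under the same torque, τ_max = 16T/(πd³) is largest where d is smallest — segment CD (d = 92.5 mm).
τ_max = 16·45000/(π·(0.0925)³) = 2.896×10^8 Pa.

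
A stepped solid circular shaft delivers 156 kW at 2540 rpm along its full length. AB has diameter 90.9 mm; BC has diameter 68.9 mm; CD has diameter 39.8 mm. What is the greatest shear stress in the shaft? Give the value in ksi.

ω = 2π·2540/60 = 266.0 rad/s, so T = P/ω = 156×10³ / 266.0 = 586.5 N·m.
Under the same torque, τ_max = 16T/(πd³) is largest where d is smallest — segment CD (d = 39.8 mm).
τ_max = 16·586.5/(π·(0.0398)³) = 4.738×10^7 Pa.

6.87 ksi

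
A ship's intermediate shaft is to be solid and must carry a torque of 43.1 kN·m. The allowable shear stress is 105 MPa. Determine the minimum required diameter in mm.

For a solid shaft τ_max = 16T/(πd³), so d = (16T/(π τ_allow))^(1/3) = (16·43100/(π·1.05×10^8))^(1/3) = 0.1279 m.

128 mm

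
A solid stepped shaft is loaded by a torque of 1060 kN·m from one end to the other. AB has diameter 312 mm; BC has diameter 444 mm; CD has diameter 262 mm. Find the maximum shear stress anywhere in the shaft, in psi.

43500 psi

Under the same torque, τ_max = 16T/(πd³) is largest where d is smallest — segment CD (d = 262 mm).
τ_max = 16·1.060e6/(π·(0.262)³) = 3.002×10^8 Pa.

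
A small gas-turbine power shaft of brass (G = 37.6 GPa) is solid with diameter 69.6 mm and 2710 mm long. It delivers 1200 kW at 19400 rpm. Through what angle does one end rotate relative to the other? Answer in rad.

ω = 2π·19400/60 = 2032 rad/s, so T = P/ω = 1200×10³ / 2032 = 590.7 N·m.
J = πd⁴/32 = π(0.0696)⁴/32 = 2.304×10^-6 m⁴.
θ = T·L/(G·J) = 590.7 × 2.71 / (37.6×10⁹ × 2.304×10^-6) = 0.01848 rad.

0.0185 rad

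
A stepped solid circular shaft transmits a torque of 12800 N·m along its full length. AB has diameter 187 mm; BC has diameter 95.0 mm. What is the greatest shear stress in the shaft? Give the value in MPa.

76.0 MPa

Under the same torque, τ_max = 16T/(πd³) is largest where d is smallest — segment BC (d = 95.0 mm).
τ_max = 16·12800/(π·(0.0950)³) = 7.603×10^7 Pa.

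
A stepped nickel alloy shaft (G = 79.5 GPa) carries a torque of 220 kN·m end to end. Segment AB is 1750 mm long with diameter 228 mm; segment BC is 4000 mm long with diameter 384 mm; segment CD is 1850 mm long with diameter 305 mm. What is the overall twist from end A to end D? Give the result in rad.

0.0295 rad

J_AB = π(0.228)⁴/32 = 2.65×10^-4 m⁴; J_BC = π(0.384)⁴/32 = 2.13×10^-3 m⁴; J_CD = π(0.305)⁴/32 = 8.50×10^-4 m⁴.
θ = (T/G)·Σ L_i/J_i = (220000/79.5×10⁹)·(1.75/2.65×10^-4 + 4.00/2.13×10^-3 + 1.85/8.50×10^-4) = 0.02947 rad.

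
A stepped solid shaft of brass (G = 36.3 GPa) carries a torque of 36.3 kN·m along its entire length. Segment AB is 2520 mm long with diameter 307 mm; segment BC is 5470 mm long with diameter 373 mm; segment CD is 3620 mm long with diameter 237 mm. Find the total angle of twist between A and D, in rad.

0.0175 rad

J_AB = π(0.307)⁴/32 = 8.72×10^-4 m⁴; J_BC = π(0.373)⁴/32 = 1.90×10^-3 m⁴; J_CD = π(0.237)⁴/32 = 3.10×10^-4 m⁴.
θ = (T/G)·Σ L_i/J_i = (36300/36.3×10⁹)·(2.52/8.72×10^-4 + 5.47/1.90×10^-3 + 3.62/3.10×10^-4) = 0.01746 rad.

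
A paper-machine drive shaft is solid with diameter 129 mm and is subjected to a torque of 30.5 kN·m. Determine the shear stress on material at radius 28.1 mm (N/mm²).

J = πd⁴/32 = π(0.129)⁴/32 = 2.719×10^-5 m⁴.
Shear stress varies linearly with radius: τ = T·r/J = 30500 × 0.0281 / 2.719×10^-5 = 3.152×10^7 Pa.

31.5 N/mm²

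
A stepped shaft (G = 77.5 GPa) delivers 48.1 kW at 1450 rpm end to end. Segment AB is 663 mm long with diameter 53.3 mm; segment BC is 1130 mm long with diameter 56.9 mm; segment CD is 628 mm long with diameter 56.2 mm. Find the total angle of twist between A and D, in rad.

0.0105 rad

ω = 2π·1450/60 = 151.8 rad/s, so T = P/ω = 48.1×10³ / 151.8 = 316.8 N·m.
J_AB = π(0.0533)⁴/32 = 7.92×10^-7 m⁴; J_BC = π(0.0569)⁴/32 = 1.03×10^-6 m⁴; J_CD = π(0.0562)⁴/32 = 9.79×10^-7 m⁴.
θ = (T/G)·Σ L_i/J_i = (316.8/77.5×10⁹)·(0.663/7.92×10^-7 + 1.13/1.03×10^-6 + 0.628/9.79×10^-7) = 0.01053 rad.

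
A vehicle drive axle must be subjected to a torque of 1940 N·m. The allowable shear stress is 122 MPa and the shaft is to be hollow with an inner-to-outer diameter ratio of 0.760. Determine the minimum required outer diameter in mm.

For a hollow shaft with d_i/d_o = 0.760: τ_max = 16T/(π d_o³ (1−k⁴)), so d_o = [16T/(π τ_allow (1−k⁴))]^(1/3) = [16·1940/(π·1.22×10^8·0.6664)]^(1/3) = 0.04953 m.

49.5 mm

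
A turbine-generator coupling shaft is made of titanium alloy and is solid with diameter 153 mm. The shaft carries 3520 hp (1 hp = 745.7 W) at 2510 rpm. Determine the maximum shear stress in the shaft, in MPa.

ω = 2π·2510/60 = 262.8 rad/s, so T = P/ω = 3520×745.7 / 262.8 = 9986 N·m.
J = πd⁴/32 = π(0.153)⁴/32 = 5.380×10^-5 m⁴.
τ_max = T·r/J = 9986 × 0.0765 / 5.380×10^-5 = 1.420×10^7 Pa.

14.2 MPa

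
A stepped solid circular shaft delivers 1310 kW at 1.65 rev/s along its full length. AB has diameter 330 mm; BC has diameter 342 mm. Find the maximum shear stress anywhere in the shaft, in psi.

2600 psi

ω = 2π·1.65 = 10.37 rad/s, so T = P/ω = 1310×10³ / 10.37 = 126400 N·m.
Under the same torque, τ_max = 16T/(πd³) is largest where d is smallest — segment AB (d = 330 mm).
τ_max = 16·126400/(π·(0.330)³) = 1.791×10^7 Pa.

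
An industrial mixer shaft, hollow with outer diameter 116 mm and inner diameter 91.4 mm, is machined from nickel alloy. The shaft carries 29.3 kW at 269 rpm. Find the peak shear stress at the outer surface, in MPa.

5.52 MPa

ω = 2π·269/60 = 28.17 rad/s, so T = P/ω = 29.3×10³ / 28.17 = 1040 N·m.
J = π(d_o⁴ − d_i⁴)/32 = π(0.116⁴ − 0.0914⁴)/32 = 1.092×10^-5 m⁴.
τ_max = T·r/J = 1040 × 0.0580 / 1.092×10^-5 = 5.522×10^6 Pa.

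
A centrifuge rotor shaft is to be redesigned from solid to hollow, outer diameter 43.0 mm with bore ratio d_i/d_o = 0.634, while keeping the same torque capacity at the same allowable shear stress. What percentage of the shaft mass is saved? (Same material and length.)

32.7 %

Equal τ_max and T ⇒ the solid shaft needs d_s³ = d_o³(1−k⁴), so d_s = 43.0·(1−0.634⁴)^(1/3) = 40.55 mm.
Area ratio A_h/A_s = d_o²(1−k²)/d_s² = (1−k²)/(1−k⁴)^(2/3) = 0.6726.
Mass saving = 1 − 0.6726 = 32.7 %.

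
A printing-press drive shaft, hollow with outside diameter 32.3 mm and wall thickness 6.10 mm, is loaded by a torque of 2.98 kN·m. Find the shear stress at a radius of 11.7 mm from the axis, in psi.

J = π(d_o⁴ − d_i⁴)/32 = π(0.0323⁴ − 0.0201⁴)/32 = 9.083×10^-8 m⁴.
Shear stress varies linearly with radius: τ = T·r/J = 2980 × 0.0117 / 9.083×10^-8 = 3.838×10^8 Pa.

55700 psi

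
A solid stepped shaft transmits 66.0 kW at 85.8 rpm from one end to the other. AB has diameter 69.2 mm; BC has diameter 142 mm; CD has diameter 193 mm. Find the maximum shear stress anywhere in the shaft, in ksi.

16.4 ksi

ω = 2π·85.8/60 = 8.985 rad/s, so T = P/ω = 66.0×10³ / 8.985 = 7346 N·m.
Under the same torque, τ_max = 16T/(πd³) is largest where d is smallest — segment AB (d = 69.2 mm).
τ_max = 16·7346/(π·(0.0692)³) = 1.129×10^8 Pa.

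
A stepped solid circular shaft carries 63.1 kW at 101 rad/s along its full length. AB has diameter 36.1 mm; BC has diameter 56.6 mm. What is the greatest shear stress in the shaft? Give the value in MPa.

ω = 101 rad/s, so T = P/ω = 63.1×10³ / 101.0 = 624.8 N·m.
Under the same torque, τ_max = 16T/(πd³) is largest where d is smallest — segment AB (d = 36.1 mm).
τ_max = 16·624.8/(π·(0.0361)³) = 6.763×10^7 Pa.

67.6 MPa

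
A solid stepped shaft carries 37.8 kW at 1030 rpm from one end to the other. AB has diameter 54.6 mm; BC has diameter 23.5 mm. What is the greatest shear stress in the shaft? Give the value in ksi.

19.9 ksi

ω = 2π·1030/60 = 107.9 rad/s, so T = P/ω = 37.8×10³ / 107.9 = 350.4 N·m.
Under the same torque, τ_max = 16T/(πd³) is largest where d is smallest — segment BC (d = 23.5 mm).
τ_max = 16·350.4/(π·(0.0235)³) = 1.375×10^8 Pa.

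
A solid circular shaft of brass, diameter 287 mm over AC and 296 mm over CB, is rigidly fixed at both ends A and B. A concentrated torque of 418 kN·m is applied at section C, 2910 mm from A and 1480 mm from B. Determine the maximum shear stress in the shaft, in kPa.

56600 kPa

Compatibility: T_A·a/J_AC = T_B·b/J_CB with T_A + T_B = T₀.
J_AC = 6.66×10^-4 m⁴, J_CB = 7.54×10^-4 m⁴, so T_A = T₀·(J_AC/a)/((J_AC/a)+(J_CB/b)) = 129600 N·m, T_B = 288400 N·m.
τ in each portion: τ_AC = 2.79×10^7 Pa, τ_CB = 5.66×10^7 Pa; maximum is in CB.
τ_max = T_CB·r/J = 288400·0.148/7.54×10^-4 = 5.663×10^7 Pa.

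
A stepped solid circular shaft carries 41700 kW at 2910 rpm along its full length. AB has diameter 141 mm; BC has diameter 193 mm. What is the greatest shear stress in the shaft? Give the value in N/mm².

249 N/mm²

ω = 2π·2910/60 = 304.7 rad/s, so T = P/ω = 41700×10³ / 304.7 = 136800 N·m.
Under the same torque, τ_max = 16T/(πd³) is largest where d is smallest — segment AB (d = 141 mm).
τ_max = 16·136800/(π·(0.141)³) = 2.486×10^8 Pa.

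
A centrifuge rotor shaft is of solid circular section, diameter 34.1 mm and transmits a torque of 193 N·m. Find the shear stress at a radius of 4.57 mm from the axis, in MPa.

6.64 MPa

J = πd⁴/32 = π(0.0341)⁴/32 = 1.327×10^-7 m⁴.
Shear stress varies linearly with radius: τ = T·r/J = 193.0 × 0.00457 / 1.327×10^-7 = 6.644×10^6 Pa.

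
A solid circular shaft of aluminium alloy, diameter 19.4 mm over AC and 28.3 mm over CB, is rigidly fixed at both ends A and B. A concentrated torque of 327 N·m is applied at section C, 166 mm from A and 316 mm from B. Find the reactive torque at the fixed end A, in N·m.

Compatibility: T_A·a/J_AC = T_B·b/J_CB with T_A + T_B = T₀.
J_AC = 1.39×10^-8 m⁴, J_CB = 6.30×10^-8 m⁴, so T_A = T₀·(J_AC/a)/((J_AC/a)+(J_CB/b)) = 96.78 N·m, T_B = 230.2 N·m.

96.8 N·m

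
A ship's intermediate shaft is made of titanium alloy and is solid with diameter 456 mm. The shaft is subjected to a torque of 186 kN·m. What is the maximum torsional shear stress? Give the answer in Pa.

9.99e6 Pa

J = πd⁴/32 = π(0.456)⁴/32 = 4.245×10^-3 m⁴.
τ_max = T·r/J = 186000 × 0.228 / 4.245×10^-3 = 9.991×10^6 Pa.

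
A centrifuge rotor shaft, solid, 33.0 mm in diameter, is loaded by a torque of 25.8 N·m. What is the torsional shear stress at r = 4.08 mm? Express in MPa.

J = πd⁴/32 = π(0.0330)⁴/32 = 1.164×10^-7 m⁴.
Shear stress varies linearly with radius: τ = T·r/J = 25.80 × 0.00408 / 1.164×10^-7 = 9.041×10^5 Pa.

0.904 MPa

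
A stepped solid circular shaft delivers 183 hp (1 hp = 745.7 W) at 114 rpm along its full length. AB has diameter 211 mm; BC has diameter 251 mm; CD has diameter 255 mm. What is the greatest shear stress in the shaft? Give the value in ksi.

0.899 ksi

ω = 2π·114/60 = 11.94 rad/s, so T = P/ω = 183×745.7 / 11.94 = 11430 N·m.
Under the same torque, τ_max = 16T/(πd³) is largest where d is smallest — segment AB (d = 211 mm).
τ_max = 16·11430/(π·(0.211)³) = 6.197×10^6 Pa.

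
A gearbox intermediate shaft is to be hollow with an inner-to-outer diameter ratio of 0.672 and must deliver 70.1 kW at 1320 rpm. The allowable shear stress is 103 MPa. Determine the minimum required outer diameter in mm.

31.6 mm

ω = 2π·1320/60 = 138.2 rad/s, so T = P/ω = 70.1×10³ / 138.2 = 507.1 N·m.
For a hollow shaft with d_i/d_o = 0.672: τ_max = 16T/(π d_o³ (1−k⁴)), so d_o = [16T/(π τ_allow (1−k⁴))]^(1/3) = [16·507.1/(π·1.03×10^8·0.7961)]^(1/3) = 0.03158 m.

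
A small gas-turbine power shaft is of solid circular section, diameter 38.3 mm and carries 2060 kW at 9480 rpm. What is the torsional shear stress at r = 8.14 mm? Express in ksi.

11.6 ksi

ω = 2π·9480/60 = 992.7 rad/s, so T = P/ω = 2060×10³ / 992.7 = 2075 N·m.
J = πd⁴/32 = π(0.0383)⁴/32 = 2.112×10^-7 m⁴.
Shear stress varies linearly with radius: τ = T·r/J = 2075 × 0.00814 / 2.112×10^-7 = 7.996×10^7 Pa.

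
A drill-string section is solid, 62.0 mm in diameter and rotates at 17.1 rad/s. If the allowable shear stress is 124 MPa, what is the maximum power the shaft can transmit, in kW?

J = πd⁴/32 = π(0.0620)⁴/32 = 1.451×10^-6 m⁴.
T_max = τ_allow·J/r = 1.24×10^8 × 1.451×10^-6 / 0.0310 = 5803 N·m.
ω = 17.1 rad/s, so P_max = T_max·ω = 9.923×10^4 W.

99.2 kW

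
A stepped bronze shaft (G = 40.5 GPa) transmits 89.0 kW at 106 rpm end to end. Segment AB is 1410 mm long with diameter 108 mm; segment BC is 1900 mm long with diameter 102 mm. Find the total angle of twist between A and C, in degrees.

3.23°

ω = 2π·106/60 = 11.10 rad/s, so T = P/ω = 89.0×10³ / 11.10 = 8018 N·m.
J_AB = π(0.108)⁴/32 = 1.34×10^-5 m⁴; J_BC = π(0.102)⁴/32 = 1.06×10^-5 m⁴.
θ = (T/G)·Σ L_i/J_i = (8018/40.5×10⁹)·(1.41/1.34×10^-5 + 1.90/1.06×10^-5) = 0.05629 rad.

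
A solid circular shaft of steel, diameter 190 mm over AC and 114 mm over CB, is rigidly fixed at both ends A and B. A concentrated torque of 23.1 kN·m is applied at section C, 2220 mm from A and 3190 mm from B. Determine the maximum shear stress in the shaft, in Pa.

1.57e7 Pa

Compatibility: T_A·a/J_AC = T_B·b/J_CB with T_A + T_B = T₀.
J_AC = 1.28×10^-4 m⁴, J_CB = 1.66×10^-5 m⁴, so T_A = T₀·(J_AC/a)/((J_AC/a)+(J_CB/b)) = 21190 N·m, T_B = 1911 N·m.
τ in each portion: τ_AC = 1.57×10^7 Pa, τ_CB = 6.57×10^6 Pa; maximum is in AC.
τ_max = T_AC·r/J = 21190·0.0950/1.28×10^-4 = 1.573×10^7 Pa.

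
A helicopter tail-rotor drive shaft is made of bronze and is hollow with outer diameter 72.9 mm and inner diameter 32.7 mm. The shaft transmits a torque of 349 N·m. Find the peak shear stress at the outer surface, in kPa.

J = π(d_o⁴ − d_i⁴)/32 = π(0.0729⁴ − 0.0327⁴)/32 = 2.660×10^-6 m⁴.
τ_max = T·r/J = 349.0 × 0.0365 / 2.660×10^-6 = 4.781×10^6 Pa.

4780 kPa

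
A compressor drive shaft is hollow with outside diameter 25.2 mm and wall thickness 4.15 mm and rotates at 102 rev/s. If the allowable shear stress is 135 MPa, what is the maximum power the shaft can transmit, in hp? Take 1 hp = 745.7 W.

291 hp

J = π(d_o⁴ − d_i⁴)/32 = π(0.0252⁴ − 0.0169⁴)/32 = 3.158×10^-8 m⁴.
T_max = τ_allow·J/r = 1.35×10^8 × 3.158×10^-8 / 0.0126 = 338.4 N·m.
ω = 2π·102 = 640.9 rad/s, so P_max = T_max·ω = 2.169×10^5 W.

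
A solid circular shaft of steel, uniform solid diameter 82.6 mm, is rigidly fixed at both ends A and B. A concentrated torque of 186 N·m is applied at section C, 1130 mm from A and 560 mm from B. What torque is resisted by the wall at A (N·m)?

With uniform GJ and both ends fixed, compatibility θ_AC = θ_CB gives T_A·a = T_B·b, together with T_A + T_B = T₀.
T_A = T₀·b/(a+b) = 186.0·560/1690 = 61.63 N·m; T_B = 124.4 N·m.

61.6 N·m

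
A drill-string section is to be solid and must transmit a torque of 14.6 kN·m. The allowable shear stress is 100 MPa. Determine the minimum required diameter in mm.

For a solid shaft τ_max = 16T/(πd³), so d = (16T/(π τ_allow))^(1/3) = (16·14600/(π·1.00×10^8))^(1/3) = 0.09060 m.

90.6 mm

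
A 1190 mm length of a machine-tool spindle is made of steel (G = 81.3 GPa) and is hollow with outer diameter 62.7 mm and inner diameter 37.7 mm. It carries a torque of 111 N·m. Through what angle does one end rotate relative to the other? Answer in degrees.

J = π(d_o⁴ − d_i⁴)/32 = π(0.0627⁴ − 0.0377⁴)/32 = 1.319×10^-6 m⁴.
θ = T·L/(G·J) = 111.0 × 1.19 / (81.3×10⁹ × 1.319×10^-6) = 1.232×10^-3 rad.

0.0706°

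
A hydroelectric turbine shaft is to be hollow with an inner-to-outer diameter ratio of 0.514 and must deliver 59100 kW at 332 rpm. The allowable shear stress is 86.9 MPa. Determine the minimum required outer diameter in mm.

ω = 2π·332/60 = 34.77 rad/s, so T = P/ω = 59100×10³ / 34.77 = 1.700e6 N·m.
For a hollow shaft with d_i/d_o = 0.514: τ_max = 16T/(π d_o³ (1−k⁴)), so d_o = [16T/(π τ_allow (1−k⁴))]^(1/3) = [16·1.700e6/(π·8.69×10^7·0.9302)]^(1/3) = 0.4749 m.

475 mm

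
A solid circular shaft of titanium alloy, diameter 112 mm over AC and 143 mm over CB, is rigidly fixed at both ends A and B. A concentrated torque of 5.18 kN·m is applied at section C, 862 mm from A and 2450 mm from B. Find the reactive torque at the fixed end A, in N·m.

2680 N·m

Compatibility: T_A·a/J_AC = T_B·b/J_CB with T_A + T_B = T₀.
J_AC = 1.54×10^-5 m⁴, J_CB = 4.11×10^-5 m⁴, so T_A = T₀·(J_AC/a)/((J_AC/a)+(J_CB/b)) = 2677 N·m, T_B = 2503 N·m.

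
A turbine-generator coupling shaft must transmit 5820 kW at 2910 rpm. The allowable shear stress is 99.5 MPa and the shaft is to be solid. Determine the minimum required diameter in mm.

ω = 2π·2910/60 = 304.7 rad/s, so T = P/ω = 5820×10³ / 304.7 = 19100 N·m.
For a solid shaft τ_max = 16T/(πd³), so d = (16T/(π τ_allow))^(1/3) = (16·19100/(π·9.95×10^7))^(1/3) = 0.09925 m.

99.2 mm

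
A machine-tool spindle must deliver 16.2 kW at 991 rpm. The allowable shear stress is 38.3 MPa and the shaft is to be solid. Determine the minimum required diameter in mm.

27.5 mm

ω = 2π·991/60 = 103.8 rad/s, so T = P/ω = 16.2×10³ / 103.8 = 156.1 N·m.
For a solid shaft τ_max = 16T/(πd³), so d = (16T/(π τ_allow))^(1/3) = (16·156.1/(π·3.83×10^7))^(1/3) = 0.02748 m.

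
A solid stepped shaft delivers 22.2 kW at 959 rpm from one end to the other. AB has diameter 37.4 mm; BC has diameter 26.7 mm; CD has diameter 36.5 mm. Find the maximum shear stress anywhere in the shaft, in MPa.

59.1 MPa

ω = 2π·959/60 = 100.4 rad/s, so T = P/ω = 22.2×10³ / 100.4 = 221.1 N·m.
Under the same torque, τ_max = 16T/(πd³) is largest where d is smallest — segment BC (d = 26.7 mm).
τ_max = 16·221.1/(π·(0.0267)³) = 5.915×10^7 Pa.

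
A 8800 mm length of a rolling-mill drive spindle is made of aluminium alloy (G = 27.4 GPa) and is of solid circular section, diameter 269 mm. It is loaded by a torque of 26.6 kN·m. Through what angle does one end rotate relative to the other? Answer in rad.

0.0166 rad

J = πd⁴/32 = π(0.269)⁴/32 = 5.141×10^-4 m⁴.
θ = T·L/(G·J) = 26600 × 8.80 / (27.4×10⁹ × 5.141×10^-4) = 0.01662 rad.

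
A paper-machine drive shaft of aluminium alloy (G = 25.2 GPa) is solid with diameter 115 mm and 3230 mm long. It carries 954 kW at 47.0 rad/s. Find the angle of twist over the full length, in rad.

0.152 rad

ω = 47.0 rad/s, so T = P/ω = 954×10³ / 47.00 = 20300 N·m.
J = πd⁴/32 = π(0.115)⁴/32 = 1.717×10^-5 m⁴.
θ = T·L/(G·J) = 20300 × 3.23 / (25.2×10⁹ × 1.717×10^-5) = 0.1515 rad.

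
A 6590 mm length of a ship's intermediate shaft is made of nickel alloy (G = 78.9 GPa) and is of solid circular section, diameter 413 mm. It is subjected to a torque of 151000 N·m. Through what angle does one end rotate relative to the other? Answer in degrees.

J = πd⁴/32 = π(0.413)⁴/32 = 2.856×10^-3 m⁴.
θ = T·L/(G·J) = 151000 × 6.59 / (78.9×10⁹ × 2.856×10^-3) = 4.416×10^-3 rad.

0.253°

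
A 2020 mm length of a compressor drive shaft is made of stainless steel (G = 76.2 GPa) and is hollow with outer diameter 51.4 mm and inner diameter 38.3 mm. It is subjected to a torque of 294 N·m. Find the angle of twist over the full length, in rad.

J = π(d_o⁴ − d_i⁴)/32 = π(0.0514⁴ − 0.0383⁴)/32 = 4.740×10^-7 m⁴.
θ = T·L/(G·J) = 294.0 × 2.02 / (76.2×10⁹ × 4.740×10^-7) = 0.01644 rad.

0.0164 rad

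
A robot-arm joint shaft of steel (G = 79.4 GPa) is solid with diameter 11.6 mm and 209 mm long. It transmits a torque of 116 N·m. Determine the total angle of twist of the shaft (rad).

J = πd⁴/32 = π(0.0116)⁴/32 = 1.778×10^-9 m⁴.
θ = T·L/(G·J) = 116.0 × 0.209 / (79.4×10⁹ × 1.778×10^-9) = 0.1718 rad.

0.172 rad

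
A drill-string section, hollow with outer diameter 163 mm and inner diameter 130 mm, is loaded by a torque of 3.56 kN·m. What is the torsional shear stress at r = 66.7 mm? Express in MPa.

5.75 MPa

J = π(d_o⁴ − d_i⁴)/32 = π(0.163⁴ − 0.130⁴)/32 = 4.126×10^-5 m⁴.
Shear stress varies linearly with radius: τ = T·r/J = 3560 × 0.0667 / 4.126×10^-5 = 5.755×10^6 Pa.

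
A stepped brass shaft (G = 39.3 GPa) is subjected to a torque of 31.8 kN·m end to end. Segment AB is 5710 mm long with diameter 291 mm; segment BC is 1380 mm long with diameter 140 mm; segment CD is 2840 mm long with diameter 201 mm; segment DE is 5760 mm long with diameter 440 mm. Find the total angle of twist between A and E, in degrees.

J_AB = π(0.291)⁴/32 = 7.04×10^-4 m⁴; J_BC = π(0.140)⁴/32 = 3.77×10^-5 m⁴; J_CD = π(0.201)⁴/32 = 1.60×10^-4 m⁴; J_DE = π(0.440)⁴/32 = 3.68×10^-3 m⁴.
θ = (T/G)·Σ L_i/J_i = (31800/39.3×10⁹)·(5.71/7.04×10^-4 + 1.38/3.77×10^-5 + 2.84/1.60×10^-4 + 5.76/3.68×10^-3) = 0.05178 rad.

2.97°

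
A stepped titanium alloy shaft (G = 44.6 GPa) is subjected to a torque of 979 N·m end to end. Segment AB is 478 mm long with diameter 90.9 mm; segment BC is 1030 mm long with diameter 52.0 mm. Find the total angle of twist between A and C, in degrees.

1.89°

J_AB = π(0.0909)⁴/32 = 6.70×10^-6 m⁴; J_BC = π(0.0520)⁴/32 = 7.18×10^-7 m⁴.
θ = (T/G)·Σ L_i/J_i = (979.0/44.6×10⁹)·(0.478/6.70×10^-6 + 1.03/7.18×10^-7) = 0.03306 rad.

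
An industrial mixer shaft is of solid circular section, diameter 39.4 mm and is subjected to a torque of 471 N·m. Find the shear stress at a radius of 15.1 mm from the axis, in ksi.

4.36 ksi

J = πd⁴/32 = π(0.0394)⁴/32 = 2.366×10^-7 m⁴.
Shear stress varies linearly with radius: τ = T·r/J = 471.0 × 0.0151 / 2.366×10^-7 = 3.006×10^7 Pa.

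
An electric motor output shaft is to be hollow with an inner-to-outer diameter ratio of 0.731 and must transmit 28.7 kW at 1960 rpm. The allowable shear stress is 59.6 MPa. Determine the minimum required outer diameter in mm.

25.6 mm

ω = 2π·1960/60 = 205.3 rad/s, so T = P/ω = 28.7×10³ / 205.3 = 139.8 N·m.
For a hollow shaft with d_i/d_o = 0.731: τ_max = 16T/(π d_o³ (1−k⁴)), so d_o = [16T/(π τ_allow (1−k⁴))]^(1/3) = [16·139.8/(π·5.96×10^7·0.7145)]^(1/3) = 0.02557 m.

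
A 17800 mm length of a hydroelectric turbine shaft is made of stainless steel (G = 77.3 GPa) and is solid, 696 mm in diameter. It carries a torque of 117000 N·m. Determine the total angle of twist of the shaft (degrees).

J = πd⁴/32 = π(0.696)⁴/32 = 0.02304 m⁴.
θ = T·L/(G·J) = 117000 × 17.8 / (77.3×10⁹ × 0.02304) = 1.169×10^-3 rad.

0.0670°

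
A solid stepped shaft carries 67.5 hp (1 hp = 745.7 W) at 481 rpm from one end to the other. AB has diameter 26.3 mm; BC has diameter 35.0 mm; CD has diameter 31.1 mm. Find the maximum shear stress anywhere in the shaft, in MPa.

ω = 2π·481/60 = 50.37 rad/s, so T = P/ω = 67.5×745.7 / 50.37 = 999.3 N·m.
Under the same torque, τ_max = 16T/(πd³) is largest where d is smallest — segment AB (d = 26.3 mm).
τ_max = 16·999.3/(π·(0.0263)³) = 2.798×10^8 Pa.

280 MPa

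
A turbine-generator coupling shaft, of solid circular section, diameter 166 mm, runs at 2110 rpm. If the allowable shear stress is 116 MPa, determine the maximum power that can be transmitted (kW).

23000 kW

J = πd⁴/32 = π(0.166)⁴/32 = 7.455×10^-5 m⁴.
T_max = τ_allow·J/r = 1.16×10^8 × 7.455×10^-5 / 0.0830 = 104200 N·m.
ω = 2π·2110/60 = 221.0 rad/s, so P_max = T_max·ω = 2.302×10^7 W.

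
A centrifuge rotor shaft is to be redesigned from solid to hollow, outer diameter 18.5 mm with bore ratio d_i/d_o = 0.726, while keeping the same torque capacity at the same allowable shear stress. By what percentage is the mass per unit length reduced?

Equal τ_max and T ⇒ the solid shaft needs d_s³ = d_o³(1−k⁴), so d_s = 18.5·(1−0.726⁴)^(1/3) = 16.60 mm.
Area ratio A_h/A_s = d_o²(1−k²)/d_s² = (1−k²)/(1−k⁴)^(2/3) = 0.5875.
Mass saving = 1 − 0.5875 = 41.2 %.

41.2 %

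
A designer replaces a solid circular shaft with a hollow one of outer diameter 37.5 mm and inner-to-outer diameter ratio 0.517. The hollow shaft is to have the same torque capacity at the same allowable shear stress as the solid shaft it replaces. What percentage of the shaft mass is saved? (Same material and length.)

23.0 %

Equal τ_max and T ⇒ the solid shaft needs d_s³ = d_o³(1−k⁴), so d_s = 37.5·(1−0.517⁴)^(1/3) = 36.58 mm.
Area ratio A_h/A_s = d_o²(1−k²)/d_s² = (1−k²)/(1−k⁴)^(2/3) = 0.7698.
Mass saving = 1 − 0.7698 = 23.0 %.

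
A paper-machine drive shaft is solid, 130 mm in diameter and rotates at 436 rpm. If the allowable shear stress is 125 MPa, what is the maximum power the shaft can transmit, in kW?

2460 kW

J = πd⁴/32 = π(0.130)⁴/32 = 2.804×10^-5 m⁴.
T_max = τ_allow·J/r = 1.25×10^8 × 2.804×10^-5 / 0.0650 = 53920 N·m.
ω = 2π·436/60 = 45.66 rad/s, so P_max = T_max·ω = 2.462×10^6 W.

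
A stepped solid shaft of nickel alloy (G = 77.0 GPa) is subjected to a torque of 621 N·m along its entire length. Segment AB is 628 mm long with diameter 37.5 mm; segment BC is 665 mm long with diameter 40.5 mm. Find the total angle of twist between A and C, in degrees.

2.66°

J_AB = π(0.0375)⁴/32 = 1.94×10^-7 m⁴; J_BC = π(0.0405)⁴/32 = 2.64×10^-7 m⁴.
θ = (T/G)·Σ L_i/J_i = (621.0/77.0×10⁹)·(0.628/1.94×10^-7 + 0.665/2.64×10^-7) = 0.04639 rad.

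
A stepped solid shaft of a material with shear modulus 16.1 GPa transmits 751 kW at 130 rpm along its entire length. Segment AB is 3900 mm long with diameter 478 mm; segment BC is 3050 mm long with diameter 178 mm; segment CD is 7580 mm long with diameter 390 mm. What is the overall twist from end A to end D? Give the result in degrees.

6.88°

ω = 2π·130/60 = 13.61 rad/s, so T = P/ω = 751×10³ / 13.61 = 55170 N·m.
J_AB = π(0.478)⁴/32 = 5.13×10^-3 m⁴; J_BC = π(0.178)⁴/32 = 9.86×10^-5 m⁴; J_CD = π(0.390)⁴/32 = 2.27×10^-3 m⁴.
θ = (T/G)·Σ L_i/J_i = (55170/16.1×10⁹)·(3.90/5.13×10^-3 + 3.05/9.86×10^-5 + 7.58/2.27×10^-3) = 0.1201 rad.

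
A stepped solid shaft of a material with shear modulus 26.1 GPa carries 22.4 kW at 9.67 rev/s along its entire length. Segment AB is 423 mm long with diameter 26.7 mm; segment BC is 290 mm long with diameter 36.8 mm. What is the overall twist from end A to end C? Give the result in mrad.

143 mrad

ω = 2π·9.67 = 60.76 rad/s, so T = P/ω = 22.4×10³ / 60.76 = 368.7 N·m.
J_AB = π(0.0267)⁴/32 = 4.99×10^-8 m⁴; J_BC = π(0.0368)⁴/32 = 1.80×10^-7 m⁴.
θ = (T/G)·Σ L_i/J_i = (368.7/26.1×10⁹)·(0.423/4.99×10^-8 + 0.290/1.80×10^-7) = 0.1425 rad.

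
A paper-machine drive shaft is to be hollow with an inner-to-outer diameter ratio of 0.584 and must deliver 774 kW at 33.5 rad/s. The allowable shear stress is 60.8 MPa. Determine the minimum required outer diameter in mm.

130 mm

ω = 33.5 rad/s, so T = P/ω = 774×10³ / 33.50 = 23100 N·m.
For a hollow shaft with d_i/d_o = 0.584: τ_max = 16T/(π d_o³ (1−k⁴)), so d_o = [16T/(π τ_allow (1−k⁴))]^(1/3) = [16·23100/(π·6.08×10^7·0.8837)]^(1/3) = 0.1299 m.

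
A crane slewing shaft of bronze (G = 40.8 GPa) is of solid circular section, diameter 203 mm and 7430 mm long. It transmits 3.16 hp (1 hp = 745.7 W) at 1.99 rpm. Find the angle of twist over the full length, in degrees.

ω = 2π·1.99/60 = 0.2084 rad/s, so T = P/ω = 3.16×745.7 / 0.2084 = 11310 N·m.
J = πd⁴/32 = π(0.203)⁴/32 = 1.667×10^-4 m⁴.
θ = T·L/(G·J) = 11310 × 7.43 / (40.8×10⁹ × 1.667×10^-4) = 0.01235 rad.

0.708°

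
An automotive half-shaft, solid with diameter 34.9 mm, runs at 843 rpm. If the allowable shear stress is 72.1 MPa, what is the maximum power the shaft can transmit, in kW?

53.1 kW

J = πd⁴/32 = π(0.0349)⁴/32 = 1.456×10^-7 m⁴.
T_max = τ_allow·J/r = 7.21×10^7 × 1.456×10^-7 / 0.0175 = 601.8 N·m.
ω = 2π·843/60 = 88.28 rad/s, so P_max = T_max·ω = 5.312×10^4 W.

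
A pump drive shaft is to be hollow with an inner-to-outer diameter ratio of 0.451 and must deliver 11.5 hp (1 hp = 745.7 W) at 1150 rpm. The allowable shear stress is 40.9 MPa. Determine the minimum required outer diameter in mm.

ω = 2π·1150/60 = 120.4 rad/s, so T = P/ω = 11.5×745.7 / 120.4 = 71.21 N·m.
For a hollow shaft with d_i/d_o = 0.451: τ_max = 16T/(π d_o³ (1−k⁴)), so d_o = [16T/(π τ_allow (1−k⁴))]^(1/3) = [16·71.21/(π·4.09×10^7·0.9586)]^(1/3) = 0.02099 m.

21.0 mm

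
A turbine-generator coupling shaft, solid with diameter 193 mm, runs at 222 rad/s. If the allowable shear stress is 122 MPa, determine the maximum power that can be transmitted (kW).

J = πd⁴/32 = π(0.193)⁴/32 = 1.362×10^-4 m⁴.
T_max = τ_allow·J/r = 1.22×10^8 × 1.362×10^-4 / 0.0965 = 172200 N·m.
ω = 222 rad/s, so P_max = T_max·ω = 3.823×10^7 W.

38200 kW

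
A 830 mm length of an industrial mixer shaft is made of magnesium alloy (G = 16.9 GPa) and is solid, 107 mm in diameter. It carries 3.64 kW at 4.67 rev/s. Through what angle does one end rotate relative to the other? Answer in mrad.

0.473 mrad

ω = 2π·4.67 = 29.34 rad/s, so T = P/ω = 3.64×10³ / 29.34 = 124.1 N·m.
J = πd⁴/32 = π(0.107)⁴/32 = 1.287×10^-5 m⁴.
θ = T·L/(G·J) = 124.1 × 0.830 / (16.9×10⁹ × 1.287×10^-5) = 4.734×10^-4 rad.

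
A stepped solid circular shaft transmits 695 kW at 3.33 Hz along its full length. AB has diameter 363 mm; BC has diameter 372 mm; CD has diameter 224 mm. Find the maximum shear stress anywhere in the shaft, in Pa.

1.51e7 Pa

ω = 2π·3.33 = 20.92 rad/s, so T = P/ω = 695×10³ / 20.92 = 33220 N·m.
Under the same torque, τ_max = 16T/(πd³) is largest where d is smallest — segment CD (d = 224 mm).
τ_max = 16·33220/(π·(0.224)³) = 1.505×10^7 Pa.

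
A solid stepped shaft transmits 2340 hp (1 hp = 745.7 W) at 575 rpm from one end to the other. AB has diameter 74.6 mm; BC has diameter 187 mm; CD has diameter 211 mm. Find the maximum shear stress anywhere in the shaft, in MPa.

355 MPa

ω = 2π·575/60 = 60.21 rad/s, so T = P/ω = 2340×745.7 / 60.21 = 28980 N·m.
Under the same torque, τ_max = 16T/(πd³) is largest where d is smallest — segment AB (d = 74.6 mm).
τ_max = 16·28980/(π·(0.0746)³) = 3.555×10^8 Pa.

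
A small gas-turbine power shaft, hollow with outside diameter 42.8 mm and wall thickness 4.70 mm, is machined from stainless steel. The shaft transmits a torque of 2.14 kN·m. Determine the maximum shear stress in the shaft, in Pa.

J = π(d_o⁴ − d_i⁴)/32 = π(0.0428⁴ − 0.0334⁴)/32 = 2.073×10^-7 m⁴.
τ_max = T·r/J = 2140 × 0.0214 / 2.073×10^-7 = 2.210×10^8 Pa.

2.21e8 Pa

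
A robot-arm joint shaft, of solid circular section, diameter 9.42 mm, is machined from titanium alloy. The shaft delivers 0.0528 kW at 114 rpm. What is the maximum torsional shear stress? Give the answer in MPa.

26.9 MPa

ω = 2π·114/60 = 11.94 rad/s, so T = P/ω = 0.0528×10³ / 11.94 = 4.423 N·m.
J = πd⁴/32 = π(0.00942)⁴/32 = 7.730×10^-10 m⁴.
τ_max = T·r/J = 4.423 × 0.00471 / 7.730×10^-10 = 2.695×10^7 Pa.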